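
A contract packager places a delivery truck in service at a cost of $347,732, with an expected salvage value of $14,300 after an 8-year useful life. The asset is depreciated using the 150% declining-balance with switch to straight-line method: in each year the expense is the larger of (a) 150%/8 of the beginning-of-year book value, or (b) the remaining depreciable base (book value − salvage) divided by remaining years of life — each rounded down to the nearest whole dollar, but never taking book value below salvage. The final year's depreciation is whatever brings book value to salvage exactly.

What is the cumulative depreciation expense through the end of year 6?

Depreciable base = $347,732 − $14,300 = $333,432.
Year 1: DB = ⌊$347,732 × 150%/8⌋ = $65,199; SL = ⌊$333,432/8⌋ = $41,679 → take DB $65,199. Book value $282,533.
Year 2: DB = ⌊$282,533 × 150%/8⌋ = $52,974; SL = ⌊$268,233/7⌋ = $38,319 → take DB $52,974. Book value $229,559.
Year 3: DB = ⌊$229,559 × 150%/8⌋ = $43,042; SL = ⌊$215,259/6⌋ = $35,876 → take DB $43,042. Book value $186,517.
Year 4: DB = ⌊$186,517 × 150%/8⌋ = $34,971; SL = ⌊$172,217/5⌋ = $34,443 → take DB $34,971. Book value $151,546.
Year 5: DB = ⌊$151,546 × 150%/8⌋ = $28,414; SL = ⌊$137,246/4⌋ = $34,311 → take SL $34,311. Book value $117,235.
Year 6: DB = ⌊$117,235 × 150%/8⌋ = $21,981; SL = ⌊$102,935/3⌋ = $34,311 → take SL $34,311. Book value $82,924.
Accumulated through year 6 = $347,732 − $82,924 = $264,808.

$264,808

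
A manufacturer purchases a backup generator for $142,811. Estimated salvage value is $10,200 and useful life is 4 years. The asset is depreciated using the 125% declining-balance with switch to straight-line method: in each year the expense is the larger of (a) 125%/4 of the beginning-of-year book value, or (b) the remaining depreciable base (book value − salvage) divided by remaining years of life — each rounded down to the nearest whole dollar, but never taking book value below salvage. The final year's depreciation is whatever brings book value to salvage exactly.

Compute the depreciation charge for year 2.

Depreciable base = $142,811 − $10,200 = $132,611.
Year 1: DB = ⌊$142,811 × 125%/4⌋ = $44,628; SL = ⌊$132,611/4⌋ = $33,152 → take DB $44,628. Book value $98,183.
Year 2: DB = ⌊$98,183 × 125%/4⌋ = $30,682; SL = ⌊$87,983/3⌋ = $29,327 → take DB $30,682. Book value $67,501.

$30,682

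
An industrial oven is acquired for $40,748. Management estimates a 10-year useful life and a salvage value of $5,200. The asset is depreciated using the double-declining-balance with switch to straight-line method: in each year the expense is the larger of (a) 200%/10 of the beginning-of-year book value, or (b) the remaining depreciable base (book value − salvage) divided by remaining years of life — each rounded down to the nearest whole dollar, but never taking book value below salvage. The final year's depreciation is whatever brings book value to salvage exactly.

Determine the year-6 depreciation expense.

$2,670

Depreciable base = $40,748 − $5,200 = $35,548.
Year 1: DB = ⌊$40,748 × 200%/10⌋ = $8,149; SL = ⌊$35,548/10⌋ = $3,554 → take DB $8,149. Book value $32,599.
Year 2: DB = ⌊$32,599 × 200%/10⌋ = $6,519; SL = ⌊$27,399/9⌋ = $3,044 → take DB $6,519. Book value $26,080.
Year 3: DB = ⌊$26,080 × 200%/10⌋ = $5,216; SL = ⌊$20,880/8⌋ = $2,610 → take DB $5,216. Book value $20,864.
Year 4: DB = ⌊$20,864 × 200%/10⌋ = $4,172; SL = ⌊$15,664/7⌋ = $2,237 → take DB $4,172. Book value $16,692.
Year 5: DB = ⌊$16,692 × 200%/10⌋ = $3,338; SL = ⌊$11,492/6⌋ = $1,915 → take DB $3,338. Book value $13,354.
Year 6: DB = ⌊$13,354 × 200%/10⌋ = $2,670; SL = ⌊$8,154/5⌋ = $1,630 → take DB $2,670. Book value $10,684.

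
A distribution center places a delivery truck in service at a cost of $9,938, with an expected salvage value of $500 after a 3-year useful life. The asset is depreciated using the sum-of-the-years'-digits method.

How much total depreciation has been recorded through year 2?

$7,865

Depreciable base = $9,938 − $500 = $9,438.
Sum of the years' digits = 3+2+1 = 6.
Year 1: $9,438 × 3/6 = $4,719. Book value $5,219.
Year 2: $9,438 × 2/6 = $3,146. Book value $2,073.
Accumulated through year 2 = $9,938 − $2,073 = $7,865.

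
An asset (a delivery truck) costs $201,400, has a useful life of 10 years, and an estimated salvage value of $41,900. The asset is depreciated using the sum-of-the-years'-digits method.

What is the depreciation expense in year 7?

Depreciable base = $201,400 − $41,900 = $159,500.
Sum of the years' digits = 10+9+8+7+6+5+4+3+2+1 = 55.
Year 1: $159,500 × 10/55 = $29,000. Book value $172,400.
Year 2: $159,500 × 9/55 = $26,100. Book value $146,300.
Year 3: $159,500 × 8/55 = $23,200. Book value $123,100.
Year 4: $159,500 × 7/55 = $20,300. Book value $102,800.
Year 5: $159,500 × 6/55 = $17,400. Book value $85,400.
Year 6: $159,500 × 5/55 = $14,500. Book value $70,900.
Year 7: $159,500 × 4/55 = $11,600. Book value $59,300.

$11,600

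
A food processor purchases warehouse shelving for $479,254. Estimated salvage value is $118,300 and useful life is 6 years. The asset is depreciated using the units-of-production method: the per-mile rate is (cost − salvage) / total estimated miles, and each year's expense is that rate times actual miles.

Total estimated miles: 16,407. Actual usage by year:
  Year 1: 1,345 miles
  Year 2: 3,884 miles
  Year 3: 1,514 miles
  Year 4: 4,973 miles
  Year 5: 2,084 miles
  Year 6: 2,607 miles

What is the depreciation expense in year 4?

$109,406

Depreciable base = $479,254 − $118,300 = $360,954.
Rate = $360,954 / 16,407 miles = $22 per mile.
Year 1: 1,345 × $22 = $29,590. Book value $449,664.
Year 2: 3,884 × $22 = $85,448. Book value $364,216.
Year 3: 1,514 × $22 = $33,308. Book value $330,908.
Year 4: 4,973 × $22 = $109,406. Book value $221,502.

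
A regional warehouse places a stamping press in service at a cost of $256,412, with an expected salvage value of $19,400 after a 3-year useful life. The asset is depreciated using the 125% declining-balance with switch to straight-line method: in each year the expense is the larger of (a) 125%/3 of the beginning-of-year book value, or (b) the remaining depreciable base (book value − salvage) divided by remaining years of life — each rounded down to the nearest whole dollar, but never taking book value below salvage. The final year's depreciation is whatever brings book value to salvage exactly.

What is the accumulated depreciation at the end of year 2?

$171,925

Depreciable base = $256,412 − $19,400 = $237,012.
Year 1: DB = ⌊$256,412 × 125%/3⌋ = $106,838; SL = ⌊$237,012/3⌋ = $79,004 → take DB $106,838. Book value $149,574.
Year 2: DB = ⌊$149,574 × 125%/3⌋ = $62,322; SL = ⌊$130,174/2⌋ = $65,087 → take SL $65,087. Book value $84,487.
Accumulated through year 2 = $256,412 − $84,487 = $171,925.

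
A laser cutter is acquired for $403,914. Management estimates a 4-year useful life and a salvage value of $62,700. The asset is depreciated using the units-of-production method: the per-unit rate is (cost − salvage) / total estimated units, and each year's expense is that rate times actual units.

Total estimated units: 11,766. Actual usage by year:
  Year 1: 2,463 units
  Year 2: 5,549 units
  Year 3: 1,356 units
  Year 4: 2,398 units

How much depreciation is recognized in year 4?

$69,542

Depreciable base = $403,914 − $62,700 = $341,214.
Rate = $341,214 / 11,766 units = $29 per unit.
Year 1: 2,463 × $29 = $71,427. Book value $332,487.
Year 2: 5,549 × $29 = $160,921. Book value $171,566.
Year 3: 1,356 × $29 = $39,324. Book value $132,242.
Year 4: 2,398 × $29 = $69,542. Book value $62,700.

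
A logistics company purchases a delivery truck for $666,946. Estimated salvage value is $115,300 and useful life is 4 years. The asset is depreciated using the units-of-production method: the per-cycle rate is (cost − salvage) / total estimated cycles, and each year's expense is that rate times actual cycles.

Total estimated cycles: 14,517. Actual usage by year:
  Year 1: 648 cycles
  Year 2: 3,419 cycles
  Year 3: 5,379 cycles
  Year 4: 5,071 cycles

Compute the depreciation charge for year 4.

Depreciable base = $666,946 − $115,300 = $551,646.
Rate = $551,646 / 14,517 cycles = $38 per cycle.
Year 1: 648 × $38 = $24,624. Book value $642,322.
Year 2: 3,419 × $38 = $129,922. Book value $512,400.
Year 3: 5,379 × $38 = $204,402. Book value $307,998.
Year 4: 5,071 × $38 = $192,698. Book value $115,300.

$192,698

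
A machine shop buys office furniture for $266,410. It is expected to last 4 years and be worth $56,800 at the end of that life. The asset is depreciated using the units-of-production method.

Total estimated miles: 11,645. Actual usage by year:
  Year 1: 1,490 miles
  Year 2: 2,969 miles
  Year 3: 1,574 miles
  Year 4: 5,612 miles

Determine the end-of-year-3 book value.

Depreciable base = $266,410 − $56,800 = $209,610.
Rate = $209,610 / 11,645 miles = $18 per mile.
Year 1: 1,490 × $18 = $26,820. Book value $239,590.
Year 2: 2,969 × $18 = $53,442. Book value $186,148.
Year 3: 1,574 × $18 = $28,332. Book value $157,816.

$157,816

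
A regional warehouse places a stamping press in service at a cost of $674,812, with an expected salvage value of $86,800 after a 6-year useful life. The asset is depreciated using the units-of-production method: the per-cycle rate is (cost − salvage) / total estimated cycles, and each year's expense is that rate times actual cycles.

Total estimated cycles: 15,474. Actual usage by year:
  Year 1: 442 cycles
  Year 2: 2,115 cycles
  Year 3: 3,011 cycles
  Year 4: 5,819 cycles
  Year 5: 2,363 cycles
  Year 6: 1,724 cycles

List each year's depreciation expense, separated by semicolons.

Depreciable base = $674,812 − $86,800 = $588,012.
Rate = $588,012 / 15,474 cycles = $38 per cycle.
Year 1: 442 × $38 = $16,796. Book value $658,016.
Year 2: 2,115 × $38 = $80,370. Book value $577,646.
Year 3: 3,011 × $38 = $114,418. Book value $463,228.
Year 4: 5,819 × $38 = $221,122. Book value $242,106.
Year 5: 2,363 × $38 = $89,794. Book value $152,312.
Year 6: 1,724 × $38 = $65,512. Book value $86,800.

$16,796; $80,370; $114,418; $221,122; $89,794; $65,512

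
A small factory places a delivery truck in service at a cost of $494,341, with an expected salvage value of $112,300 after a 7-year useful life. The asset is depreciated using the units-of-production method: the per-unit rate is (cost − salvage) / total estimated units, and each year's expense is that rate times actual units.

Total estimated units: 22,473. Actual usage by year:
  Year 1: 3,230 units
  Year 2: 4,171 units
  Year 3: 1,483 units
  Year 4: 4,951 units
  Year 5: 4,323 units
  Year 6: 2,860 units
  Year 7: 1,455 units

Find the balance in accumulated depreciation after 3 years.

Depreciable base = $494,341 − $112,300 = $382,041.
Rate = $382,041 / 22,473 units = $17 per unit.
Year 1: 3,230 × $17 = $54,910. Book value $439,431.
Year 2: 4,171 × $17 = $70,907. Book value $368,524.
Year 3: 1,483 × $17 = $25,211. Book value $343,313.
Accumulated through year 3 = $494,341 − $343,313 = $151,028.

$151,028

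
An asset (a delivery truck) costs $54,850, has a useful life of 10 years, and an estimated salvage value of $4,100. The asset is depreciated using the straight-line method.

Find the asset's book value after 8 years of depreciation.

Depreciable base = $54,850 − $4,100 = $50,750.
Annual expense = $50,750 / 10 = $5,075.
End of year 1: book value $49,775.
End of year 2: book value $44,700.
End of year 3: book value $39,625.
End of year 4: book value $34,550.
End of year 5: book value $29,475.
End of year 6: book value $24,400.
End of year 7: book value $19,325.
End of year 8: book value $14,250.

$14,250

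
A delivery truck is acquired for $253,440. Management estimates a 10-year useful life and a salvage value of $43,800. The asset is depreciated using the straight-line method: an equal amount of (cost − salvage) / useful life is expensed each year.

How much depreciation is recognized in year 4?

$20,964

Depreciable base = $253,440 − $43,800 = $209,640.
Annual expense = $209,640 / 10 = $20,964.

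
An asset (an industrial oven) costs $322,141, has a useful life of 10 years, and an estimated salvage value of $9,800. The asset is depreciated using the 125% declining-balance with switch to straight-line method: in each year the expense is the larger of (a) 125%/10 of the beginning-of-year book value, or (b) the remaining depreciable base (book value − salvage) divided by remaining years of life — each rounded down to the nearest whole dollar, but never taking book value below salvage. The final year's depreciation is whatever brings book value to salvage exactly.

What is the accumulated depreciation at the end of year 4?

Depreciable base = $322,141 − $9,800 = $312,341.
Year 1: DB = ⌊$322,141 × 125%/10⌋ = $40,267; SL = ⌊$312,341/10⌋ = $31,234 → take DB $40,267. Book value $281,874.
Year 2: DB = ⌊$281,874 × 125%/10⌋ = $35,234; SL = ⌊$272,074/9⌋ = $30,230 → take DB $35,234. Book value $246,640.
Year 3: DB = ⌊$246,640 × 125%/10⌋ = $30,830; SL = ⌊$236,840/8⌋ = $29,605 → take DB $30,830. Book value $215,810.
Year 4: DB = ⌊$215,810 × 125%/10⌋ = $26,976; SL = ⌊$206,010/7⌋ = $29,430 → take SL $29,430. Book value $186,380.
Accumulated through year 4 = $322,141 − $186,380 = $135,761.

$135,761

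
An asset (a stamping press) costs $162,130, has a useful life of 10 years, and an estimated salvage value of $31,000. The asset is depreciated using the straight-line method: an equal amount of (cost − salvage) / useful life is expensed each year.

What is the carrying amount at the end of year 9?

$44,113

Depreciable base = $162,130 − $31,000 = $131,130.
Annual expense = $131,130 / 10 = $13,113.
End of year 1: book value $149,017.
End of year 2: book value $135,904.
End of year 3: book value $122,791.
End of year 4: book value $109,678.
End of year 5: book value $96,565.
End of year 6: book value $83,452.
End of year 7: book value $70,339.
End of year 8: book value $57,226.
End of year 9: book value $44,113.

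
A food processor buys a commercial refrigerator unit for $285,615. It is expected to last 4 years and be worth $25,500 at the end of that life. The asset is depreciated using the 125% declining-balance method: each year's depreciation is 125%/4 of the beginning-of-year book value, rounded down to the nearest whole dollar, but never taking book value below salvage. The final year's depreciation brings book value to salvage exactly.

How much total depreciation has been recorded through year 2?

$150,616

Depreciable base = $285,615 − $25,500 = $260,115.
Year 1: ⌊$285,615 × 125%/4⌋ = $89,254. Book value $196,361.
Year 2: ⌊$196,361 × 125%/4⌋ = $61,362. Book value $134,999.
Accumulated through year 2 = $285,615 − $134,999 = $150,616.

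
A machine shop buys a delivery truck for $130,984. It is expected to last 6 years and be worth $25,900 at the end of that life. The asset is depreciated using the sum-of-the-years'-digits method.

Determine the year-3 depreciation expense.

$20,016

Depreciable base = $130,984 − $25,900 = $105,084.
Sum of the years' digits = 6+5+4+3+2+1 = 21.
Year 1: $105,084 × 6/21 = $30,024. Book value $100,960.
Year 2: $105,084 × 5/21 = $25,020. Book value $75,940.
Year 3: $105,084 × 4/21 = $20,016. Book value $55,924.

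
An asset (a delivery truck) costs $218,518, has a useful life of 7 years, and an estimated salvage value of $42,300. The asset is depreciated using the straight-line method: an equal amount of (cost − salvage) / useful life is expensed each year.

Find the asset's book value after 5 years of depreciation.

Depreciable base = $218,518 − $42,300 = $176,218.
Annual expense = $176,218 / 7 = $25,174.
End of year 1: book value $193,344.
End of year 2: book value $168,170.
End of year 3: book value $142,996.
End of year 4: book value $117,822.
End of year 5: book value $92,648.

$92,648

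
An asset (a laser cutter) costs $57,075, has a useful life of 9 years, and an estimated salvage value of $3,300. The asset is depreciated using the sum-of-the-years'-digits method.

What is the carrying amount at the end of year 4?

Depreciable base = $57,075 − $3,300 = $53,775.
Sum of the years' digits = 9+8+7+6+5+4+3+2+1 = 45.
Year 1: $53,775 × 9/45 = $10,755. Book value $46,320.
Year 2: $53,775 × 8/45 = $9,560. Book value $36,760.
Year 3: $53,775 × 7/45 = $8,365. Book value $28,395.
Year 4: $53,775 × 6/45 = $7,170. Book value $21,225.

$21,225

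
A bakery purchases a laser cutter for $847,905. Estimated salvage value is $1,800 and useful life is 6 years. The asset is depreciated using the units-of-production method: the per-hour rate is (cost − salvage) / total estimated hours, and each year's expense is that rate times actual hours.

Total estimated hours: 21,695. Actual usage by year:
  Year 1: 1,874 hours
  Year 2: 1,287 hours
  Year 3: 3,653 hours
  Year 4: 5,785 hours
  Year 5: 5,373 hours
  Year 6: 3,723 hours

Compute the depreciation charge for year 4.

Depreciable base = $847,905 − $1,800 = $846,105.
Rate = $846,105 / 21,695 hours = $39 per hour.
Year 1: 1,874 × $39 = $73,086. Book value $774,819.
Year 2: 1,287 × $39 = $50,193. Book value $724,626.
Year 3: 3,653 × $39 = $142,467. Book value $582,159.
Year 4: 5,785 × $39 = $225,615. Book value $356,544.

$225,615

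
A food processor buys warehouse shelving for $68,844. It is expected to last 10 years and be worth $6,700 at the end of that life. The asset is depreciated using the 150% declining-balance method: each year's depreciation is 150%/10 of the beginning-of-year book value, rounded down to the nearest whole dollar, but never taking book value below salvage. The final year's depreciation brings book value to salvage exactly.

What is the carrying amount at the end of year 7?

Depreciable base = $68,844 − $6,700 = $62,144.
Year 1: ⌊$68,844 × 150%/10⌋ = $10,326. Book value $58,518.
Year 2: ⌊$58,518 × 150%/10⌋ = $8,777. Book value $49,741.
Year 3: ⌊$49,741 × 150%/10⌋ = $7,461. Book value $42,280.
Year 4: ⌊$42,280 × 150%/10⌋ = $6,342. Book value $35,938.
Year 5: ⌊$35,938 × 150%/10⌋ = $5,390. Book value $30,548.
Year 6: ⌊$30,548 × 150%/10⌋ = $4,582. Book value $25,966.
Year 7: ⌊$25,966 × 150%/10⌋ = $3,894. Book value $22,072.

$22,072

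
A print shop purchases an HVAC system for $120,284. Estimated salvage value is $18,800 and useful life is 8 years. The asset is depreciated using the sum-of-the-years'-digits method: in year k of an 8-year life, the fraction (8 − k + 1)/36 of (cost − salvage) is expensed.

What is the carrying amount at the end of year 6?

$27,257

Depreciable base = $120,284 − $18,800 = $101,484.
Sum of the years' digits = 8+7+6+5+4+3+2+1 = 36.
Year 1: $101,484 × 8/36 = $22,552. Book value $97,732.
Year 2: $101,484 × 7/36 = $19,733. Book value $77,999.
Year 3: $101,484 × 6/36 = $16,914. Book value $61,085.
Year 4: $101,484 × 5/36 = $14,095. Book value $46,990.
Year 5: $101,484 × 4/36 = $11,276. Book value $35,714.
Year 6: $101,484 × 3/36 = $8,457. Book value $27,257.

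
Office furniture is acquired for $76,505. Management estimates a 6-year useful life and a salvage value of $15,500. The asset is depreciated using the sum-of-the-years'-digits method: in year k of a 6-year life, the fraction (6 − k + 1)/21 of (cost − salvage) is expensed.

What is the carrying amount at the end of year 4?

Depreciable base = $76,505 − $15,500 = $61,005.
Sum of the years' digits = 6+5+4+3+2+1 = 21.
Year 1: $61,005 × 6/21 = $17,430. Book value $59,075.
Year 2: $61,005 × 5/21 = $14,525. Book value $44,550.
Year 3: $61,005 × 4/21 = $11,620. Book value $32,930.
Year 4: $61,005 × 3/21 = $8,715. Book value $24,215.

$24,215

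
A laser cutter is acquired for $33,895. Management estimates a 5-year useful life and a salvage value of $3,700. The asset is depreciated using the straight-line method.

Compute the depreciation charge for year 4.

Depreciable base = $33,895 − $3,700 = $30,195.
Annual expense = $30,195 / 5 = $6,039.

$6,039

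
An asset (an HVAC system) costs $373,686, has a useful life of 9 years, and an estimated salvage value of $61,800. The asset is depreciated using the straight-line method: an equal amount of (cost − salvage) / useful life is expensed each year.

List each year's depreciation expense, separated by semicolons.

Depreciable base = $373,686 − $61,800 = $311,886.
Annual expense = $311,886 / 9 = $34,654.
End of year 1: book value $339,032.
End of year 2: book value $304,378.
End of year 3: book value $269,724.
End of year 4: book value $235,070.
End of year 5: book value $200,416.
End of year 6: book value $165,762.
End of year 7: book value $131,108.
End of year 8: book value $96,454.
End of year 9: book value $61,800.

$34,654; $34,654; $34,654; $34,654; $34,654; $34,654; $34,654; $34,654; $34,654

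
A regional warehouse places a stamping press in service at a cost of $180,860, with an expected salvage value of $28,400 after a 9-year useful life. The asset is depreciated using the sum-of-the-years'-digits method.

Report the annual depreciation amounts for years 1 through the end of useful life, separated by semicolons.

$30,492; $27,104; $23,716; $20,328; $16,940; $13,552; $10,164; $6,776; $3,388

Depreciable base = $180,860 − $28,400 = $152,460.
Sum of the years' digits = 9+8+7+6+5+4+3+2+1 = 45.
Year 1: $152,460 × 9/45 = $30,492. Book value $150,368.
Year 2: $152,460 × 8/45 = $27,104. Book value $123,264.
Year 3: $152,460 × 7/45 = $23,716. Book value $99,548.
Year 4: $152,460 × 6/45 = $20,328. Book value $79,220.
Year 5: $152,460 × 5/45 = $16,940. Book value $62,280.
Year 6: $152,460 × 4/45 = $13,552. Book value $48,728.
Year 7: $152,460 × 3/45 = $10,164. Book value $38,564.
Year 8: $152,460 × 2/45 = $6,776. Book value $31,788.
Year 9: $152,460 × 1/45 = $3,388. Book value $28,400.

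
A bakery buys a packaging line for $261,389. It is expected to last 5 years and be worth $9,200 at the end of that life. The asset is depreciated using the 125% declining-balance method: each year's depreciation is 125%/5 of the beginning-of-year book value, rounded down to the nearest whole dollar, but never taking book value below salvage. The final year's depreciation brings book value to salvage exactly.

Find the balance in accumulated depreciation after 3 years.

Depreciable base = $261,389 − $9,200 = $252,189.
Year 1: ⌊$261,389 × 125%/5⌋ = $65,347. Book value $196,042.
Year 2: ⌊$196,042 × 125%/5⌋ = $49,010. Book value $147,032.
Year 3: ⌊$147,032 × 125%/5⌋ = $36,758. Book value $110,274.
Accumulated through year 3 = $261,389 − $110,274 = $151,115.

$151,115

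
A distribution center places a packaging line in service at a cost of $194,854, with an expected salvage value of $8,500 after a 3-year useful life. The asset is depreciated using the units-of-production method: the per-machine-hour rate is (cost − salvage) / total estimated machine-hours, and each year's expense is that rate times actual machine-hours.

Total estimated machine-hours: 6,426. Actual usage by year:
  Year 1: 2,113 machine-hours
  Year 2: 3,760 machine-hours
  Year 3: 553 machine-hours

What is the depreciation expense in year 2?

Depreciable base = $194,854 − $8,500 = $186,354.
Rate = $186,354 / 6,426 machine-hours = $29 per machine-hour.
Year 1: 2,113 × $29 = $61,277. Book value $133,577.
Year 2: 3,760 × $29 = $109,040. Book value $24,537.

$109,040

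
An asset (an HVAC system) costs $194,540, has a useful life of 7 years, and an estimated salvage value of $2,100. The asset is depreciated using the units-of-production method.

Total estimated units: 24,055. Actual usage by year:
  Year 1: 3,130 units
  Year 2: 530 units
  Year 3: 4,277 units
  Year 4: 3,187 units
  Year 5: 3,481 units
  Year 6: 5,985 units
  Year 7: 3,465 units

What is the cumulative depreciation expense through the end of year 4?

$88,992

Depreciable base = $194,540 − $2,100 = $192,440.
Rate = $192,440 / 24,055 units = $8 per unit.
Year 1: 3,130 × $8 = $25,040. Book value $169,500.
Year 2: 530 × $8 = $4,240. Book value $165,260.
Year 3: 4,277 × $8 = $34,216. Book value $131,044.
Year 4: 3,187 × $8 = $25,496. Book value $105,548.
Accumulated through year 4 = $194,540 − $105,548 = $88,992.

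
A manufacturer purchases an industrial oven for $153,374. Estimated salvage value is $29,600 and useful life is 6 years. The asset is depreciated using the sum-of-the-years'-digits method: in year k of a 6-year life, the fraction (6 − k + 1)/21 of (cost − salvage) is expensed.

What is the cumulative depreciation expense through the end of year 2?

Depreciable base = $153,374 − $29,600 = $123,774.
Sum of the years' digits = 6+5+4+3+2+1 = 21.
Year 1: $123,774 × 6/21 = $35,364. Book value $118,010.
Year 2: $123,774 × 5/21 = $29,470. Book value $88,540.
Accumulated through year 2 = $153,374 − $88,540 = $64,834.

$64,834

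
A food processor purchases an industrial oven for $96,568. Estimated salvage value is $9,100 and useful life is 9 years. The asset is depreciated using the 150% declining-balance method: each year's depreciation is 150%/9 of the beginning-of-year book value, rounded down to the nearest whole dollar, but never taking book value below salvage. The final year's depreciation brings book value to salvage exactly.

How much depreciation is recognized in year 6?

Depreciable base = $96,568 − $9,100 = $87,468.
Year 1: ⌊$96,568 × 150%/9⌋ = $16,094. Book value $80,474.
Year 2: ⌊$80,474 × 150%/9⌋ = $13,412. Book value $67,062.
Year 3: ⌊$67,062 × 150%/9⌋ = $11,177. Book value $55,885.
Year 4: ⌊$55,885 × 150%/9⌋ = $9,314. Book value $46,571.
Year 5: ⌊$46,571 × 150%/9⌋ = $7,761. Book value $38,810.
Year 6: ⌊$38,810 × 150%/9⌋ = $6,468. Book value $32,342.

$6,468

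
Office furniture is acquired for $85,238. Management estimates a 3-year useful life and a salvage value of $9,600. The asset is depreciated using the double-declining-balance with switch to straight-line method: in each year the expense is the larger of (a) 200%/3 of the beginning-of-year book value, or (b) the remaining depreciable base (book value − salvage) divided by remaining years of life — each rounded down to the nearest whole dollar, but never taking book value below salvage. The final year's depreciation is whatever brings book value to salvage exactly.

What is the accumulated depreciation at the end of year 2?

Depreciable base = $85,238 − $9,600 = $75,638.
Year 1: DB = ⌊$85,238 × 200%/3⌋ = $56,825; SL = ⌊$75,638/3⌋ = $25,212 → take DB $56,825. Book value $28,413.
Year 2: DB = ⌊$28,413 × 200%/3⌋ = $18,942; SL = ⌊$18,813/2⌋ = $9,406 → take DB $18,942, capped at $18,813. Book value $9,600.
Accumulated through year 2 = $85,238 − $9,600 = $75,638.

$75,638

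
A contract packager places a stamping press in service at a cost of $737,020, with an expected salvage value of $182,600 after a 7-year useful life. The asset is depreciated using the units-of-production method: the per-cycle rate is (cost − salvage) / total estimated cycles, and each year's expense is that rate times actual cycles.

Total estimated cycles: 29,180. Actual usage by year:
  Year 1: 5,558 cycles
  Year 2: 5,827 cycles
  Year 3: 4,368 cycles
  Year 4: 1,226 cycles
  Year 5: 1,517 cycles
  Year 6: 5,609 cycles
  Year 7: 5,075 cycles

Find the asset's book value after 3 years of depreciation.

Depreciable base = $737,020 − $182,600 = $554,420.
Rate = $554,420 / 29,180 cycles = $19 per cycle.
Year 1: 5,558 × $19 = $105,602. Book value $631,418.
Year 2: 5,827 × $19 = $110,713. Book value $520,705.
Year 3: 4,368 × $19 = $82,992. Book value $437,713.

$437,713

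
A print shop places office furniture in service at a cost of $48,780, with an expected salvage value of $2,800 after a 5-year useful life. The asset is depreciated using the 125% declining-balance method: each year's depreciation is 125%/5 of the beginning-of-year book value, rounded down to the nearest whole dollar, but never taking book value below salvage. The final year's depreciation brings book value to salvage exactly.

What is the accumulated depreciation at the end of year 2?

$21,341

Depreciable base = $48,780 − $2,800 = $45,980.
Year 1: ⌊$48,780 × 125%/5⌋ = $12,195. Book value $36,585.
Year 2: ⌊$36,585 × 125%/5⌋ = $9,146. Book value $27,439.
Accumulated through year 2 = $48,780 − $27,439 = $21,341.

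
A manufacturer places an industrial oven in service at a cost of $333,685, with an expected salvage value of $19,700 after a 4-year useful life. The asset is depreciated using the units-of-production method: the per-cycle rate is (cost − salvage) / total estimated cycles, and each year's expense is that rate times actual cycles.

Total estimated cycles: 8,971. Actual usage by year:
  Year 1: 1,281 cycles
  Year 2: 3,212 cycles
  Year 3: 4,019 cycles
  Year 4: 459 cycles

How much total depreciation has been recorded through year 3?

$297,920

Depreciable base = $333,685 − $19,700 = $313,985.
Rate = $313,985 / 8,971 cycles = $35 per cycle.
Year 1: 1,281 × $35 = $44,835. Book value $288,850.
Year 2: 3,212 × $35 = $112,420. Book value $176,430.
Year 3: 4,019 × $35 = $140,665. Book value $35,765.
Accumulated through year 3 = $333,685 − $35,765 = $297,920.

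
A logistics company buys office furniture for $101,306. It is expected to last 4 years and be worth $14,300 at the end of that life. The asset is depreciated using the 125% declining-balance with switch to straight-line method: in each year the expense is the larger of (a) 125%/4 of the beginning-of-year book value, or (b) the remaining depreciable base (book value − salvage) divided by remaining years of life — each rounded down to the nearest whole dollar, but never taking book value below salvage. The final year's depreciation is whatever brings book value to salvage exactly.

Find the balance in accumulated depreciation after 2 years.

Depreciable base = $101,306 − $14,300 = $87,006.
Year 1: DB = ⌊$101,306 × 125%/4⌋ = $31,658; SL = ⌊$87,006/4⌋ = $21,751 → take DB $31,658. Book value $69,648.
Year 2: DB = ⌊$69,648 × 125%/4⌋ = $21,765; SL = ⌊$55,348/3⌋ = $18,449 → take DB $21,765. Book value $47,883.
Accumulated through year 2 = $101,306 − $47,883 = $53,423.

$53,423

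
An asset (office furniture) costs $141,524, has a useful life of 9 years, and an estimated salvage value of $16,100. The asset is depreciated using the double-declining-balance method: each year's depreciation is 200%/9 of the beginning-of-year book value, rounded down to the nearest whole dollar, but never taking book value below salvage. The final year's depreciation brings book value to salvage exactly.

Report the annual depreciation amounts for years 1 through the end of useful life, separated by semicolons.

$31,449; $24,461; $19,025; $14,797; $11,509; $8,951; $6,962; $5,415; $2,855

Depreciable base = $141,524 − $16,100 = $125,424.
Year 1: ⌊$141,524 × 200%/9⌋ = $31,449. Book value $110,075.
Year 2: ⌊$110,075 × 200%/9⌋ = $24,461. Book value $85,614.
Year 3: ⌊$85,614 × 200%/9⌋ = $19,025. Book value $66,589.
Year 4: ⌊$66,589 × 200%/9⌋ = $14,797. Book value $51,792.
Year 5: ⌊$51,792 × 200%/9⌋ = $11,509. Book value $40,283.
Year 6: ⌊$40,283 × 200%/9⌋ = $8,951. Book value $31,332.
Year 7: ⌊$31,332 × 200%/9⌋ = $6,962. Book value $24,370.
Year 8: ⌊$24,370 × 200%/9⌋ = $5,415. Book value $18,955.
Year 9 (final): $18,955 − $16,100 = $2,855. Book value $16,100.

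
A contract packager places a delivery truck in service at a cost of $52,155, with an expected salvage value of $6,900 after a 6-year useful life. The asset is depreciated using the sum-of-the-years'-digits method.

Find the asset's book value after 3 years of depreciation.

$19,830

Depreciable base = $52,155 − $6,900 = $45,255.
Sum of the years' digits = 6+5+4+3+2+1 = 21.
Year 1: $45,255 × 6/21 = $12,930. Book value $39,225.
Year 2: $45,255 × 5/21 = $10,775. Book value $28,450.
Year 3: $45,255 × 4/21 = $8,620. Book value $19,830.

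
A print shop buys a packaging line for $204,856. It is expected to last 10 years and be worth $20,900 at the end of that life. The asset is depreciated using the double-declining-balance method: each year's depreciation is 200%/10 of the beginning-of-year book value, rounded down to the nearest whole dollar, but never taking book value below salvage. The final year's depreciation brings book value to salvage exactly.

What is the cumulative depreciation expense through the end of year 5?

Depreciable base = $204,856 − $20,900 = $183,956.
Year 1: ⌊$204,856 × 200%/10⌋ = $40,971. Book value $163,885.
Year 2: ⌊$163,885 × 200%/10⌋ = $32,777. Book value $131,108.
Year 3: ⌊$131,108 × 200%/10⌋ = $26,221. Book value $104,887.
Year 4: ⌊$104,887 × 200%/10⌋ = $20,977. Book value $83,910.
Year 5: ⌊$83,910 × 200%/10⌋ = $16,782. Book value $67,128.
Accumulated through year 5 = $204,856 − $67,128 = $137,728.

$137,728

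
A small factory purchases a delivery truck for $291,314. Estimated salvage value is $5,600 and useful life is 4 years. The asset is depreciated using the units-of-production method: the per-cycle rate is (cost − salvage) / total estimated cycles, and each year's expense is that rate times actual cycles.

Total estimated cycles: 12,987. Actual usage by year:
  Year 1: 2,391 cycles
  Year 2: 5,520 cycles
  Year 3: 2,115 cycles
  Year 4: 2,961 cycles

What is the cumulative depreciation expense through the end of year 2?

$174,042

Depreciable base = $291,314 − $5,600 = $285,714.
Rate = $285,714 / 12,987 cycles = $22 per cycle.
Year 1: 2,391 × $22 = $52,602. Book value $238,712.
Year 2: 5,520 × $22 = $121,440. Book value $117,272.
Accumulated through year 2 = $291,314 − $117,272 = $174,042.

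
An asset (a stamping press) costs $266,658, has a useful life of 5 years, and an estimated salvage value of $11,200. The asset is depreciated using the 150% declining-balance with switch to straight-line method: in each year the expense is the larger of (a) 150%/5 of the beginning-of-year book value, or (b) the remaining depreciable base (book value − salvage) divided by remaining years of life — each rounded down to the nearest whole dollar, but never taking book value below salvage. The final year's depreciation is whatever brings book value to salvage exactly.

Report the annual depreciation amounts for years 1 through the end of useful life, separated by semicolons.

$79,997; $55,998; $39,821; $39,821; $39,821

Depreciable base = $266,658 − $11,200 = $255,458.
Year 1: DB = ⌊$266,658 × 150%/5⌋ = $79,997; SL = ⌊$255,458/5⌋ = $51,091 → take DB $79,997. Book value $186,661.
Year 2: DB = ⌊$186,661 × 150%/5⌋ = $55,998; SL = ⌊$175,461/4⌋ = $43,865 → take DB $55,998. Book value $130,663.
Year 3: DB = ⌊$130,663 × 150%/5⌋ = $39,198; SL = ⌊$119,463/3⌋ = $39,821 → take SL $39,821. Book value $90,842.
Year 4: DB = ⌊$90,842 × 150%/5⌋ = $27,252; SL = ⌊$79,642/2⌋ = $39,821 → take SL $39,821. Book value $51,021.
Year 5 (final): $51,021 − $11,200 = $39,821. Book value $11,200.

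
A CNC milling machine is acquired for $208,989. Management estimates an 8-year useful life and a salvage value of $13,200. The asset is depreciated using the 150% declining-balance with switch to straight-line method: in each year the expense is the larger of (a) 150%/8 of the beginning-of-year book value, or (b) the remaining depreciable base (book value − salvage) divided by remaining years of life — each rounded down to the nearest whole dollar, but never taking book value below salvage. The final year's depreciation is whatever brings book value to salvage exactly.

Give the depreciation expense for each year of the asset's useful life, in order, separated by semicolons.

Depreciable base = $208,989 − $13,200 = $195,789.
Year 1: DB = ⌊$208,989 × 150%/8⌋ = $39,185; SL = ⌊$195,789/8⌋ = $24,473 → take DB $39,185. Book value $169,804.
Year 2: DB = ⌊$169,804 × 150%/8⌋ = $31,838; SL = ⌊$156,604/7⌋ = $22,372 → take DB $31,838. Book value $137,966.
Year 3: DB = ⌊$137,966 × 150%/8⌋ = $25,868; SL = ⌊$124,766/6⌋ = $20,794 → take DB $25,868. Book value $112,098.
Year 4: DB = ⌊$112,098 × 150%/8⌋ = $21,018; SL = ⌊$98,898/5⌋ = $19,779 → take DB $21,018. Book value $91,080.
Year 5: DB = ⌊$91,080 × 150%/8⌋ = $17,077; SL = ⌊$77,880/4⌋ = $19,470 → take SL $19,470. Book value $71,610.
Year 6: DB = ⌊$71,610 × 150%/8⌋ = $13,426; SL = ⌊$58,410/3⌋ = $19,470 → take SL $19,470. Book value $52,140.
Year 7: DB = ⌊$52,140 × 150%/8⌋ = $9,776; SL = ⌊$38,940/2⌋ = $19,470 → take SL $19,470. Book value $32,670.
Year 8 (final): $32,670 − $13,200 = $19,470. Book value $13,200.

$39,185; $31,838; $25,868; $21,018; $19,470; $19,470; $19,470; $19,470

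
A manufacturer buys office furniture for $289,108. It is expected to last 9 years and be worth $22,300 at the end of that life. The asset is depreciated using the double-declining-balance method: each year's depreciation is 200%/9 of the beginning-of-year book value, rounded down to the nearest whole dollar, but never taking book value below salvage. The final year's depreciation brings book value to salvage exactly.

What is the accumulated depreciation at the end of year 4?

Depreciable base = $289,108 − $22,300 = $266,808.
Year 1: ⌊$289,108 × 200%/9⌋ = $64,246. Book value $224,862.
Year 2: ⌊$224,862 × 200%/9⌋ = $49,969. Book value $174,893.
Year 3: ⌊$174,893 × 200%/9⌋ = $38,865. Book value $136,028.
Year 4: ⌊$136,028 × 200%/9⌋ = $30,228. Book value $105,800.
Accumulated through year 4 = $289,108 − $105,800 = $183,308.

$183,308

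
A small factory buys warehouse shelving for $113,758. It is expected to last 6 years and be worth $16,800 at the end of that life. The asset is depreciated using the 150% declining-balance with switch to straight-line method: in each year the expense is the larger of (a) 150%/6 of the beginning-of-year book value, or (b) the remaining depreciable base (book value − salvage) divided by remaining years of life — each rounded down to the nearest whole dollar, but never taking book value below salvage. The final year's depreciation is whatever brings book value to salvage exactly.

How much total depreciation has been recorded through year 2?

Depreciable base = $113,758 − $16,800 = $96,958.
Year 1: DB = ⌊$113,758 × 150%/6⌋ = $28,439; SL = ⌊$96,958/6⌋ = $16,159 → take DB $28,439. Book value $85,319.
Year 2: DB = ⌊$85,319 × 150%/6⌋ = $21,329; SL = ⌊$68,519/5⌋ = $13,703 → take DB $21,329. Book value $63,990.
Accumulated through year 2 = $113,758 − $63,990 = $49,768.

$49,768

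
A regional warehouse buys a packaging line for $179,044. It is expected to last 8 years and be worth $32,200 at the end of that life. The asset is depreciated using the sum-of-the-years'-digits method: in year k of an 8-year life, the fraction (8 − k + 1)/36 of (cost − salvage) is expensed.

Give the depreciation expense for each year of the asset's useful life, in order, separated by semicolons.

Depreciable base = $179,044 − $32,200 = $146,844.
Sum of the years' digits = 8+7+6+5+4+3+2+1 = 36.
Year 1: $146,844 × 8/36 = $32,632. Book value $146,412.
Year 2: $146,844 × 7/36 = $28,553. Book value $117,859.
Year 3: $146,844 × 6/36 = $24,474. Book value $93,385.
Year 4: $146,844 × 5/36 = $20,395. Book value $72,990.
Year 5: $146,844 × 4/36 = $16,316. Book value $56,674.
Year 6: $146,844 × 3/36 = $12,237. Book value $44,437.
Year 7: $146,844 × 2/36 = $8,158. Book value $36,279.
Year 8: $146,844 × 1/36 = $4,079. Book value $32,200.

$32,632; $28,553; $24,474; $20,395; $16,316; $12,237; $8,158; $4,079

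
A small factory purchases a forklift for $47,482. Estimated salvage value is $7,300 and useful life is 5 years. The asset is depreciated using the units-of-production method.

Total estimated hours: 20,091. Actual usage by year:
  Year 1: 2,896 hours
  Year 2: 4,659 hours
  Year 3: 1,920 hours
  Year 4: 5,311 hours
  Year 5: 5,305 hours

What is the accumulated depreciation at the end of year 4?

$29,572

Depreciable base = $47,482 − $7,300 = $40,182.
Rate = $40,182 / 20,091 hours = $2 per hour.
Year 1: 2,896 × $2 = $5,792. Book value $41,690.
Year 2: 4,659 × $2 = $9,318. Book value $32,372.
Year 3: 1,920 × $2 = $3,840. Book value $28,532.
Year 4: 5,311 × $2 = $10,622. Book value $17,910.
Accumulated through year 4 = $47,482 − $17,910 = $29,572.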